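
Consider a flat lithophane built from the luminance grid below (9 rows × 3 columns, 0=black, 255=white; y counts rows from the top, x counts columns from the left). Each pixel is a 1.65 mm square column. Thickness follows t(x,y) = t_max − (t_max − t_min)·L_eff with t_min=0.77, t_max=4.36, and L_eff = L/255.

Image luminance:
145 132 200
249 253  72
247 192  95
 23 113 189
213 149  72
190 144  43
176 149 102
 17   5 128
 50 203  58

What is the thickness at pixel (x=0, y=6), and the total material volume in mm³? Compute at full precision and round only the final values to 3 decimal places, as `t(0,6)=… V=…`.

span = t_max - t_min = 4.36 - 0.77 = 3.590
L(0,6) = 176, L_eff = 176/255 = 0.690196
t(0,6) = 4.36 - 3.590·0.690196 = 1.882
Σt over all 9·3 pixels = 568743/8500 ≈ 66.9109412
V = pitch²·Σt = 1.65²·568743/8500 = 182.165

t(0,6)=1.882 V=182.165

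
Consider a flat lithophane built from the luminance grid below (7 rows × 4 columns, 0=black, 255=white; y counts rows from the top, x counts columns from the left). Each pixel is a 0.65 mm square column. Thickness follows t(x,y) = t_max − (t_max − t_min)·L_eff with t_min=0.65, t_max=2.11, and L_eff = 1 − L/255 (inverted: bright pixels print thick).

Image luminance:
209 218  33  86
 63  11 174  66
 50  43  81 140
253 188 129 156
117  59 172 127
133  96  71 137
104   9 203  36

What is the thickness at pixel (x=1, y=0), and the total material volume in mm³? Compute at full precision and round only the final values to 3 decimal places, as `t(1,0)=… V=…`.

span = t_max - t_min = 2.11 - 0.65 = 1.460
L(1,0) = 218, L_eff = 1 - 218/255 = 0.145098 (inverted)
t(1,0) = 2.11 - 1.460·0.145098 = 1.898
Σt over all 7·4 pixels = 231511/6375 ≈ 36.3154510
V = pitch²·Σt = 0.65²·231511/6375 = 15.343

t(1,0)=1.898 V=15.343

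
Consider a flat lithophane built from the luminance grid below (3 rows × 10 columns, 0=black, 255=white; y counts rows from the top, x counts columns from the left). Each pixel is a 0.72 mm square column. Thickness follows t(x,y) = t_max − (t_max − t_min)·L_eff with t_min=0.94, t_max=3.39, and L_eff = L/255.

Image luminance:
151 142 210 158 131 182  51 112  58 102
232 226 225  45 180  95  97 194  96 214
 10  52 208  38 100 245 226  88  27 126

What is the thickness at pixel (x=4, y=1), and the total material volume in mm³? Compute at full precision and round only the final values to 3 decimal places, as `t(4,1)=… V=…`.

span = t_max - t_min = 3.39 - 0.94 = 2.450
L(4,1) = 180, L_eff = 180/255 = 0.705882
t(4,1) = 3.39 - 2.450·0.705882 = 1.661
Σt over all 3·10 pixels = 321641/5100 ≈ 63.0668627
V = pitch²·Σt = 0.72²·321641/5100 = 32.694

t(4,1)=1.661 V=32.694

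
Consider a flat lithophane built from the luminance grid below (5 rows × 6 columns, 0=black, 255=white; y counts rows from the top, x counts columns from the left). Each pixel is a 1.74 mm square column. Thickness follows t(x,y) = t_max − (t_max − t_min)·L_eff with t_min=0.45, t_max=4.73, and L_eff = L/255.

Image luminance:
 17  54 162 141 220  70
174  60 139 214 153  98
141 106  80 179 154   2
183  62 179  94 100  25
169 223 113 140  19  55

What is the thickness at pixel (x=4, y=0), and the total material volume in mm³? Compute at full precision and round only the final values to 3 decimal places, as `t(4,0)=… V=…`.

span = t_max - t_min = 4.73 - 0.45 = 4.280
L(4,0) = 220, L_eff = 220/255 = 0.862745
t(4,0) = 4.73 - 4.280·0.862745 = 1.037
Σt over all 5·6 pixels = 1054661/12750 ≈ 82.7185098
V = pitch²·Σt = 1.74²·1054661/12750 = 250.439

t(4,0)=1.037 V=250.439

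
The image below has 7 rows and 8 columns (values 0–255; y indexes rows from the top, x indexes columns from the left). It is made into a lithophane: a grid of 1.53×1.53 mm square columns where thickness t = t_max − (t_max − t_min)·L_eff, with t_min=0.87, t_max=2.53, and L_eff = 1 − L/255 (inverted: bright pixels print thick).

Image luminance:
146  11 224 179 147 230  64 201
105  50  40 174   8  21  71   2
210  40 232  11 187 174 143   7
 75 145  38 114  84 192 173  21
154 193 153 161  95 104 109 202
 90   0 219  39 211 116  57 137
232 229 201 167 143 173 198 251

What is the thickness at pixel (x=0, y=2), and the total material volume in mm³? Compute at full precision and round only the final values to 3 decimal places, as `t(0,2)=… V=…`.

span = t_max - t_min = 2.53 - 0.87 = 1.660
L(0,2) = 210, L_eff = 1 - 210/255 = 0.176471 (inverted)
t(0,2) = 2.53 - 1.660·0.176471 = 2.237
Σt over all 7·8 pixels = 1214879/12750 ≈ 95.2846275
V = pitch²·Σt = 1.53²·1214879/12750 = 223.052

t(0,2)=2.237 V=223.052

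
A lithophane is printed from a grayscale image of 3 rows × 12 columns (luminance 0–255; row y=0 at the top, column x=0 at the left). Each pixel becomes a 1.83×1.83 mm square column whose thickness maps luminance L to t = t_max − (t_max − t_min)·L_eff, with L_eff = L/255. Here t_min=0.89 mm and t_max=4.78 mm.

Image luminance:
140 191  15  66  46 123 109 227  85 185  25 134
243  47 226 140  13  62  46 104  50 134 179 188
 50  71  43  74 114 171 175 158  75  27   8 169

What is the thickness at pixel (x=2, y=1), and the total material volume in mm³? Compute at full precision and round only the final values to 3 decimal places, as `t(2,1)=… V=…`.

span = t_max - t_min = 4.78 - 0.89 = 3.890
L(2,1) = 226, L_eff = 226/255 = 0.886275
t(2,1) = 4.78 - 3.890·0.886275 = 1.332
Σt over all 3·12 pixels = 2865883/25500 ≈ 112.3875686
V = pitch²·Σt = 1.83²·2865883/25500 = 376.375

t(2,1)=1.332 V=376.375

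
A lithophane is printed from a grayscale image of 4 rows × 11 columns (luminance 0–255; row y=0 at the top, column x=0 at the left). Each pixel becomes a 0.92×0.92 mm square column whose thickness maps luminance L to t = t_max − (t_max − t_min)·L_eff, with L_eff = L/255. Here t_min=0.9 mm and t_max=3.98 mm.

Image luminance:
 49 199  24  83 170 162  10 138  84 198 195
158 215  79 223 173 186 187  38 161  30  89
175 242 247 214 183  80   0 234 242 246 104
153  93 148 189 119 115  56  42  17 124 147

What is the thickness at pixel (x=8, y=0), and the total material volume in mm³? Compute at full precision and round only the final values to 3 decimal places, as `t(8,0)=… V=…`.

t(8,0)=2.965 V=86.668

span = t_max - t_min = 3.98 - 0.9 = 3.080
L(8,0) = 84, L_eff = 84/255 = 0.329412
t(8,0) = 3.98 - 3.080·0.329412 = 2.965
Σt over all 4·11 pixels = 217591/2125 ≈ 102.3957647
V = pitch²·Σt = 0.92²·217591/2125 = 86.668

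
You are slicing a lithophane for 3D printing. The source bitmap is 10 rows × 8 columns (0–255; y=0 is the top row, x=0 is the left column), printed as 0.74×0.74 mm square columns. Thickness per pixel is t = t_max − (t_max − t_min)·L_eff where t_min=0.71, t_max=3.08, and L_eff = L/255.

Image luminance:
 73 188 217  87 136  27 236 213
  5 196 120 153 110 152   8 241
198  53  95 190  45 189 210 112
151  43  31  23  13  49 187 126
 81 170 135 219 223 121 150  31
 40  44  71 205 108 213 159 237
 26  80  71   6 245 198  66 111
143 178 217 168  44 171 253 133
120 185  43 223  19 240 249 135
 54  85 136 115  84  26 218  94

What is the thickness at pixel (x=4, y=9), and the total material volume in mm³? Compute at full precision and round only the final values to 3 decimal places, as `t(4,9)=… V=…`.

span = t_max - t_min = 3.08 - 0.71 = 2.370
L(4,9) = 84, L_eff = 84/255 = 0.329412
t(4,9) = 3.08 - 2.370·0.329412 = 2.299
Σt over all 10·8 pixels = 64351/425 ≈ 151.4141176
V = pitch²·Σt = 0.74²·64351/425 = 82.914

t(4,9)=2.299 V=82.914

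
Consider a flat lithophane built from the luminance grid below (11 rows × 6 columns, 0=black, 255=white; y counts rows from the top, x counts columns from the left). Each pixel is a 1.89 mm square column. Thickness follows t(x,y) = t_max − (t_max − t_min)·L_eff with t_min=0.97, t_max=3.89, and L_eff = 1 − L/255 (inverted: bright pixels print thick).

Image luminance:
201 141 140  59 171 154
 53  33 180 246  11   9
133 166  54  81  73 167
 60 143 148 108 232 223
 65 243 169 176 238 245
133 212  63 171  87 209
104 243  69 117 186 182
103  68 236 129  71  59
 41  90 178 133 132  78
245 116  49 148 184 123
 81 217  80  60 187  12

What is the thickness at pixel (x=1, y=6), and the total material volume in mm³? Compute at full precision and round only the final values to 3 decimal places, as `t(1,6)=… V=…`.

t(1,6)=3.753 V=585.287

span = t_max - t_min = 3.89 - 0.97 = 2.920
L(1,6) = 243, L_eff = 1 - 243/255 = 0.047059 (inverted)
t(1,6) = 3.89 - 2.920·0.047059 = 3.753
Σt over all 11·6 pixels = 696361/4250 ≈ 163.8496471
V = pitch²·Σt = 1.89²·696361/4250 = 585.287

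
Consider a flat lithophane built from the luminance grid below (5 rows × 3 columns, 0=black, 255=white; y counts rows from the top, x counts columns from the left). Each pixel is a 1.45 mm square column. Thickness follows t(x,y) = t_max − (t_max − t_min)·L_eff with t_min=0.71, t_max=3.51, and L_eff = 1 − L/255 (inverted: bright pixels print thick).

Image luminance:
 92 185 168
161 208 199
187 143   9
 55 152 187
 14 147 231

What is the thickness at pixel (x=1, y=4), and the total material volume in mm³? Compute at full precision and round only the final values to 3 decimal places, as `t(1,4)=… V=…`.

span = t_max - t_min = 3.51 - 0.71 = 2.800
L(1,4) = 147, L_eff = 1 - 147/255 = 0.423529 (inverted)
t(1,4) = 3.51 - 2.800·0.423529 = 2.324
Σt over all 5·3 pixels = 174043/5100 ≈ 34.1260784
V = pitch²·Σt = 1.45²·174043/5100 = 71.750

t(1,4)=2.324 V=71.750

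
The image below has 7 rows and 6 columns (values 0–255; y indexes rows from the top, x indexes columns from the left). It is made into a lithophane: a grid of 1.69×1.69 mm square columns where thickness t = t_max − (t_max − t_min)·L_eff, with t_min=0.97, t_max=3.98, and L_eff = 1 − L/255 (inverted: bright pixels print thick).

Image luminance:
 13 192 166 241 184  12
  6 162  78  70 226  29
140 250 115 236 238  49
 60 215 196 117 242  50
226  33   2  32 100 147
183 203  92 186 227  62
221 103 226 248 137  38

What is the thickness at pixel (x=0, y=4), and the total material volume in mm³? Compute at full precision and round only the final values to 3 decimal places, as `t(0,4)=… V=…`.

span = t_max - t_min = 3.98 - 0.97 = 3.010
L(0,4) = 226, L_eff = 1 - 226/255 = 0.113725 (inverted)
t(0,4) = 3.98 - 3.010·0.113725 = 3.638
Σt over all 7·6 pixels = 2770523/25500 ≈ 108.6479608
V = pitch²·Σt = 1.69²·2770523/25500 = 310.309

t(0,4)=3.638 V=310.309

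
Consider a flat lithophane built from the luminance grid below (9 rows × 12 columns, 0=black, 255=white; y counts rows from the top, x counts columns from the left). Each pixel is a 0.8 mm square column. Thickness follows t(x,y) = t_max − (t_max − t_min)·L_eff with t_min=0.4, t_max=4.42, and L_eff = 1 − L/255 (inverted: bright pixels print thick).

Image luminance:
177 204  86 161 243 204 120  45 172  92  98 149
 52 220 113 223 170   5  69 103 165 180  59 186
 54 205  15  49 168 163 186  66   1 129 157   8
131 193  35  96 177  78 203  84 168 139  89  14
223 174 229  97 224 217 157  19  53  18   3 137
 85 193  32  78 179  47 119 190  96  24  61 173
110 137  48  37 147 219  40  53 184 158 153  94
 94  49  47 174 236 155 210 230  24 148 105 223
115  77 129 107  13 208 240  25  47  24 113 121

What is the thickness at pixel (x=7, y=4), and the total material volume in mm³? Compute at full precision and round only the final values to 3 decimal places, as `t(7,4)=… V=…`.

span = t_max - t_min = 4.42 - 0.4 = 4.020
L(7,4) = 19, L_eff = 1 - 19/255 = 0.925490 (inverted)
t(7,4) = 4.42 - 4.020·0.925490 = 0.700
Σt over all 9·12 pixels = 528171/2125 ≈ 248.5510588
V = pitch²·Σt = 0.8²·528171/2125 = 159.073

t(7,4)=0.700 V=159.073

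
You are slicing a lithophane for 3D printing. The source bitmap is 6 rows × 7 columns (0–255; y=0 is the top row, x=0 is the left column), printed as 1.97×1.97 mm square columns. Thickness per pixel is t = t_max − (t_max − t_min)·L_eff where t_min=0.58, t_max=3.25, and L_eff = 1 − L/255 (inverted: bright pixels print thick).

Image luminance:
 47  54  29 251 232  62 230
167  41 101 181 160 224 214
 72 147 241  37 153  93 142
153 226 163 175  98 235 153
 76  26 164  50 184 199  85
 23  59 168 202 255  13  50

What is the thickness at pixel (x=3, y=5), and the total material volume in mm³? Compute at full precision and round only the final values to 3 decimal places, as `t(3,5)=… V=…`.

span = t_max - t_min = 3.25 - 0.58 = 2.670
L(3,5) = 202, L_eff = 1 - 202/255 = 0.207843 (inverted)
t(3,5) = 3.25 - 2.670·0.207843 = 2.695
Σt over all 6·7 pixels = 28343/340 ≈ 83.3617647
V = pitch²·Σt = 1.97²·28343/340 = 323.519

t(3,5)=2.695 V=323.519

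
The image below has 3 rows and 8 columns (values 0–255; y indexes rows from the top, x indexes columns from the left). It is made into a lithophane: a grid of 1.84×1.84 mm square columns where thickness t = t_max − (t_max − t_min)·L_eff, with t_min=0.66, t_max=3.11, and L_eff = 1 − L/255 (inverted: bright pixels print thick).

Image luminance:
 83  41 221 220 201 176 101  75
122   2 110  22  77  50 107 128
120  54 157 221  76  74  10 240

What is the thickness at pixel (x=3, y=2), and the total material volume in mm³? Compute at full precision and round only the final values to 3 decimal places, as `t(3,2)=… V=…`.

t(3,2)=2.783 V=141.064

span = t_max - t_min = 3.11 - 0.66 = 2.450
L(3,2) = 221, L_eff = 1 - 221/255 = 0.133333 (inverted)
t(3,2) = 3.11 - 2.450·0.133333 = 2.783
Σt over all 3·8 pixels = 17708/425 ≈ 41.6658824
V = pitch²·Σt = 1.84²·17708/425 = 141.064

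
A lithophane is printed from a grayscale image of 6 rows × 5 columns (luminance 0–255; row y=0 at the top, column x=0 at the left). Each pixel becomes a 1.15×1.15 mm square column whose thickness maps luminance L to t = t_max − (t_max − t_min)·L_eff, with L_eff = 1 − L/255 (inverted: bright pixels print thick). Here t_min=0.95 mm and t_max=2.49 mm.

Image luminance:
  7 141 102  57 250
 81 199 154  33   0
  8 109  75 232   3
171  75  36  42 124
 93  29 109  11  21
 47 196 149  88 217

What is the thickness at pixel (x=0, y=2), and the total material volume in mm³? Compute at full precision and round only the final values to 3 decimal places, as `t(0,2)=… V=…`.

t(0,2)=0.998 V=60.526

span = t_max - t_min = 2.49 - 0.95 = 1.540
L(0,2) = 8, L_eff = 1 - 8/255 = 0.968627 (inverted)
t(0,2) = 2.49 - 1.540·0.968627 = 0.998
Σt over all 6·5 pixels = 97253/2125 ≈ 45.7661176
V = pitch²·Σt = 1.15²·97253/2125 = 60.526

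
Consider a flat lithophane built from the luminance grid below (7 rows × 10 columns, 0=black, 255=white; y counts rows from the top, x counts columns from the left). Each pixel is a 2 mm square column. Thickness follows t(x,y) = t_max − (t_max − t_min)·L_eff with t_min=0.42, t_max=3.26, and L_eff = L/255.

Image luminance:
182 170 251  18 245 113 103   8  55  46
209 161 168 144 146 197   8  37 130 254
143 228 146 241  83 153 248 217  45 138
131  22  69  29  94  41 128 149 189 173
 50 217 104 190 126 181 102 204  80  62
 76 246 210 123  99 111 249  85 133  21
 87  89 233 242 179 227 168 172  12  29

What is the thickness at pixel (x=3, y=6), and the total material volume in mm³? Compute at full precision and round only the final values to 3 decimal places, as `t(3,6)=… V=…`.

t(3,6)=0.565 V=493.193

span = t_max - t_min = 3.26 - 0.42 = 2.840
L(3,6) = 242, L_eff = 242/255 = 0.949020
t(3,6) = 3.26 - 2.840·0.949020 = 0.565
Σt over all 7·10 pixels = 786026/6375 ≈ 123.2981961
V = pitch²·Σt = 2²·786026/6375 = 493.193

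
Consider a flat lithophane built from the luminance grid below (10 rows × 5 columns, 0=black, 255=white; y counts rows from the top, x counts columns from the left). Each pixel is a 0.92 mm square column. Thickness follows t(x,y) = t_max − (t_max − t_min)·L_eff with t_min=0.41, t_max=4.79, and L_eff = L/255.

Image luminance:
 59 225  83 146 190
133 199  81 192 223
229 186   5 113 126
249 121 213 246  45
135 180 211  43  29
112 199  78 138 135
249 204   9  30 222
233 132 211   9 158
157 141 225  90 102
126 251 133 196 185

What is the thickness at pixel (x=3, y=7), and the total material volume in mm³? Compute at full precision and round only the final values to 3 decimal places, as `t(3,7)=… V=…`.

t(3,7)=4.635 V=95.319

span = t_max - t_min = 4.79 - 0.41 = 4.380
L(3,7) = 9, L_eff = 9/255 = 0.035294
t(3,7) = 4.79 - 4.380·0.035294 = 4.635
Σt over all 10·5 pixels = 239312/2125 ≈ 112.6174118
V = pitch²·Σt = 0.92²·239312/2125 = 95.319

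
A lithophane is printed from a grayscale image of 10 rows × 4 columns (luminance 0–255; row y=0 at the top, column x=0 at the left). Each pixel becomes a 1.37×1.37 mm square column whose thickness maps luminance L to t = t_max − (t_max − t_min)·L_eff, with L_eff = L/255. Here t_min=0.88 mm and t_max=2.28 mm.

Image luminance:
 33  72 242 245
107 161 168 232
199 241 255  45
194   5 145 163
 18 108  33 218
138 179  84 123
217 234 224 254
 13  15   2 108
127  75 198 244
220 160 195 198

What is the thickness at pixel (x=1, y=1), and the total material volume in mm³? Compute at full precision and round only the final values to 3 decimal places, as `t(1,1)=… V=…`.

span = t_max - t_min = 2.28 - 0.88 = 1.400
L(1,1) = 161, L_eff = 161/255 = 0.631373
t(1,1) = 2.28 - 1.400·0.631373 = 1.396
Σt over all 10·4 pixels = 25012/425 ≈ 58.8517647
V = pitch²·Σt = 1.37²·25012/425 = 110.459

t(1,1)=1.396 V=110.459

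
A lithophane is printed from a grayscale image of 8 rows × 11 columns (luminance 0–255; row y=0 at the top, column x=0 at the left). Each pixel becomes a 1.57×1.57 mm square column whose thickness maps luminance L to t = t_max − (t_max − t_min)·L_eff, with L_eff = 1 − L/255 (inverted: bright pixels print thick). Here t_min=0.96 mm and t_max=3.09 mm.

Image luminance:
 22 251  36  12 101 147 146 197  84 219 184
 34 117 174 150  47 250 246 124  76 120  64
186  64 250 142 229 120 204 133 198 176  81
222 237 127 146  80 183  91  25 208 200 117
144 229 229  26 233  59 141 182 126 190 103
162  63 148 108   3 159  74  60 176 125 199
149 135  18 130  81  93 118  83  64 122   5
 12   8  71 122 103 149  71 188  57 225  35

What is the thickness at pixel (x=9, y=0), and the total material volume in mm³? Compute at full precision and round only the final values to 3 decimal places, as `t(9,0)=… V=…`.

span = t_max - t_min = 3.09 - 0.96 = 2.130
L(9,0) = 219, L_eff = 1 - 219/255 = 0.141176 (inverted)
t(9,0) = 3.09 - 2.130·0.141176 = 2.789
Σt over all 8·11 pixels = 756569/4250 ≈ 178.0162353
V = pitch²·Σt = 1.57²·756569/4250 = 438.792

t(9,0)=2.789 V=438.792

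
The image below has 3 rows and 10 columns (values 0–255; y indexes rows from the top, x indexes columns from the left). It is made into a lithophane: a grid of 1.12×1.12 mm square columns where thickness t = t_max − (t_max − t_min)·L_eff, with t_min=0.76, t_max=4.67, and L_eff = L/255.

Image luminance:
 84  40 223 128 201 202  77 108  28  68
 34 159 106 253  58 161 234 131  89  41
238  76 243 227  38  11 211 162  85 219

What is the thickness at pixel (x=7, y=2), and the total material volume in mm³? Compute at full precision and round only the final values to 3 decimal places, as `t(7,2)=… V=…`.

t(7,2)=2.186 V=100.055

span = t_max - t_min = 4.67 - 0.76 = 3.910
L(7,2) = 162, L_eff = 162/255 = 0.635294
t(7,2) = 4.67 - 3.910·0.635294 = 2.186
Σt over all 3·10 pixels = 23929/300 ≈ 79.7633333
V = pitch²·Σt = 1.12²·23929/300 = 100.055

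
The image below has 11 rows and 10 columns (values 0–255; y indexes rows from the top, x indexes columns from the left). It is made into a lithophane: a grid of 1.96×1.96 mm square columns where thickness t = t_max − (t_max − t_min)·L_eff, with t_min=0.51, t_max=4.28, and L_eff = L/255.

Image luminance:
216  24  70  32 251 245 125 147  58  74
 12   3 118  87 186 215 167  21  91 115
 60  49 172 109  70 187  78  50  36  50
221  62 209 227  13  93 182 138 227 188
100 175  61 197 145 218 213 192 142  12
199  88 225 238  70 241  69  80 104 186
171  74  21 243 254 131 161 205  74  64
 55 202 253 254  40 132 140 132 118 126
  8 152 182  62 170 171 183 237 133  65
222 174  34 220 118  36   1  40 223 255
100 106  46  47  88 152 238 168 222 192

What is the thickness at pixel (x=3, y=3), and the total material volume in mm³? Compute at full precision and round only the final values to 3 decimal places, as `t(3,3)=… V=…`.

span = t_max - t_min = 4.28 - 0.51 = 3.770
L(3,3) = 227, L_eff = 227/255 = 0.890196
t(3,3) = 4.28 - 3.770·0.890196 = 0.924
Σt over all 11·10 pixels = 1632086/6375 ≈ 256.0134902
V = pitch²·Σt = 1.96²·1632086/6375 = 983.501

t(3,3)=0.924 V=983.501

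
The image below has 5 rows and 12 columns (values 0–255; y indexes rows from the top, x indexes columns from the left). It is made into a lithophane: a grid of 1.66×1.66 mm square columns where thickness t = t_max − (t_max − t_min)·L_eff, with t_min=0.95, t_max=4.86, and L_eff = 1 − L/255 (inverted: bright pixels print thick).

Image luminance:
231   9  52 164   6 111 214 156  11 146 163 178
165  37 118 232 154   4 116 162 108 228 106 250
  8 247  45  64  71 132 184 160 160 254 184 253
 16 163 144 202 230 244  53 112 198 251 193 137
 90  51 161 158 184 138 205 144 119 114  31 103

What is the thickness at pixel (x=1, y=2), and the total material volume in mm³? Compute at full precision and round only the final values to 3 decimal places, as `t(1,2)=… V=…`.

t(1,2)=4.737 V=508.779

span = t_max - t_min = 4.86 - 0.95 = 3.910
L(1,2) = 247, L_eff = 1 - 247/255 = 0.031373 (inverted)
t(1,2) = 4.86 - 3.910·0.031373 = 4.737
Σt over all 5·12 pixels = 69238/375 ≈ 184.6346667
V = pitch²·Σt = 1.66²·69238/375 = 508.779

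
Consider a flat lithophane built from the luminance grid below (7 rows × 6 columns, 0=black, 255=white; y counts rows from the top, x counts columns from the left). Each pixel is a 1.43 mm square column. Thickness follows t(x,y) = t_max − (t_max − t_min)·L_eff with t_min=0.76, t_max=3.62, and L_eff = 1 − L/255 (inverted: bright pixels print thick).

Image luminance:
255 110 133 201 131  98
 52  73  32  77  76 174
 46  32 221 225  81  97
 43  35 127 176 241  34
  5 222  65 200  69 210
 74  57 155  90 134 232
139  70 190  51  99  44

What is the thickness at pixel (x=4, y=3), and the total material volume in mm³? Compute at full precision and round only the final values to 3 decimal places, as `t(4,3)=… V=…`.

span = t_max - t_min = 3.62 - 0.76 = 2.860
L(4,3) = 241, L_eff = 1 - 241/255 = 0.054902 (inverted)
t(4,3) = 3.62 - 2.860·0.054902 = 3.463
Σt over all 7·6 pixels = 552124/6375 ≈ 86.6076863
V = pitch²·Σt = 1.43²·552124/6375 = 177.104

t(4,3)=3.463 V=177.104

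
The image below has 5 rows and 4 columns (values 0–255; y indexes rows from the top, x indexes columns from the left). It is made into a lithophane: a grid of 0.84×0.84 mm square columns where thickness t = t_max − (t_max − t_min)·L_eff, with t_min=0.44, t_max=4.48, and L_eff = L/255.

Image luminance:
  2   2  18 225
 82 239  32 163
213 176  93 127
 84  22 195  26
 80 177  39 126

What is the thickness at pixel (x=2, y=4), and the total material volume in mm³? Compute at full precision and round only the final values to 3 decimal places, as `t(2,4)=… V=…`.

t(2,4)=3.862 V=39.511

span = t_max - t_min = 4.48 - 0.44 = 4.040
L(2,4) = 39, L_eff = 39/255 = 0.152941
t(2,4) = 4.48 - 4.040·0.152941 = 3.862
Σt over all 5·4 pixels = 118993/2125 ≈ 55.9967059
V = pitch²·Σt = 0.84²·118993/2125 = 39.511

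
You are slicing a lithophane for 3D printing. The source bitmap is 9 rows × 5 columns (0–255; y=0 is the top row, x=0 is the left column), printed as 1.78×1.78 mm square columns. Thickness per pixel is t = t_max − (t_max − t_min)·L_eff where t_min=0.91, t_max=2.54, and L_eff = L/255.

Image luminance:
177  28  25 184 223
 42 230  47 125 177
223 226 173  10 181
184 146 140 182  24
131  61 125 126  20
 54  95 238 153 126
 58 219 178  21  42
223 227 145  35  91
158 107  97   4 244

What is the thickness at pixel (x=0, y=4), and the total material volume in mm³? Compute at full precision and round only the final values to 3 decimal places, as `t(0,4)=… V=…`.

span = t_max - t_min = 2.54 - 0.91 = 1.630
L(0,4) = 131, L_eff = 131/255 = 0.513725
t(0,4) = 2.54 - 1.630·0.513725 = 1.703
Σt over all 9·5 pixels = 79259/1020 ≈ 77.7049020
V = pitch²·Σt = 1.78²·79259/1020 = 246.200

t(0,4)=1.703 V=246.200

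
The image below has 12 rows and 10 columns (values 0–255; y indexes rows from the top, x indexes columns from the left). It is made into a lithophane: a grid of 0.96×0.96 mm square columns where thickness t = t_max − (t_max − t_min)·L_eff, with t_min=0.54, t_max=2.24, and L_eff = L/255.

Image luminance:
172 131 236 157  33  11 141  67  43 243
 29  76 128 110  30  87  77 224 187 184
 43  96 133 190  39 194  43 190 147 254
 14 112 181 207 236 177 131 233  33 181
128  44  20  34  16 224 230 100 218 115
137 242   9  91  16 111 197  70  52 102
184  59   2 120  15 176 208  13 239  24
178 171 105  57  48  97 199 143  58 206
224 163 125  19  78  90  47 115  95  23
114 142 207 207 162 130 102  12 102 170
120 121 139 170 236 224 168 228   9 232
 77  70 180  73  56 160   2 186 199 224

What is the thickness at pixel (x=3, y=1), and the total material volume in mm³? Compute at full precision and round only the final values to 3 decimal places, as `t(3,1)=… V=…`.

t(3,1)=1.507 V=156.432

span = t_max - t_min = 2.24 - 0.54 = 1.700
L(3,1) = 110, L_eff = 110/255 = 0.431373
t(3,1) = 2.24 - 1.700·0.431373 = 1.507
Σt over all 12·10 pixels = 169.74
V = pitch²·Σt = 0.96²·169.74 = 156.432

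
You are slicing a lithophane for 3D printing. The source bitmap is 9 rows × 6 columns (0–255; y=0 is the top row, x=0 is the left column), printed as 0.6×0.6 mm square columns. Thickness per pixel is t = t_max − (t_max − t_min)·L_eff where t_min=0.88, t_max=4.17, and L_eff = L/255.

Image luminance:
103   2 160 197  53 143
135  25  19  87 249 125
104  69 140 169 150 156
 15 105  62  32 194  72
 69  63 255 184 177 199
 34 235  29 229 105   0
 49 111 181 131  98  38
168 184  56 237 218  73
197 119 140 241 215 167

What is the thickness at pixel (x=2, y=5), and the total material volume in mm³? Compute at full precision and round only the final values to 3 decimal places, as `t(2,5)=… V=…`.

span = t_max - t_min = 4.17 - 0.88 = 3.290
L(2,5) = 29, L_eff = 29/255 = 0.113725
t(2,5) = 4.17 - 3.290·0.113725 = 3.796
Σt over all 9·6 pixels = 585903/4250 ≈ 137.8595294
V = pitch²·Σt = 0.6²·585903/4250 = 49.629

t(2,5)=3.796 V=49.629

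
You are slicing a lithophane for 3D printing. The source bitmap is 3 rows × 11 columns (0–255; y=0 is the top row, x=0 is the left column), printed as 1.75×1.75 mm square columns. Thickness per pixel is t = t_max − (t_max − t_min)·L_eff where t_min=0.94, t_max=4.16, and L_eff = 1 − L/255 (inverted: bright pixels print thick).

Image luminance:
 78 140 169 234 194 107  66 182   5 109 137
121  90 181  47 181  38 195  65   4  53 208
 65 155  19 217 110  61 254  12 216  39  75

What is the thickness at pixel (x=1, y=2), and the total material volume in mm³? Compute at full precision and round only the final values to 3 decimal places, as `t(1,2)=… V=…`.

span = t_max - t_min = 4.16 - 0.94 = 3.220
L(1,2) = 155, L_eff = 1 - 155/255 = 0.392157 (inverted)
t(1,2) = 4.16 - 3.220·0.392157 = 2.897
Σt over all 3·11 pixels = 505826/6375 ≈ 79.3452549
V = pitch²·Σt = 1.75²·505826/6375 = 242.995

t(1,2)=2.897 V=242.995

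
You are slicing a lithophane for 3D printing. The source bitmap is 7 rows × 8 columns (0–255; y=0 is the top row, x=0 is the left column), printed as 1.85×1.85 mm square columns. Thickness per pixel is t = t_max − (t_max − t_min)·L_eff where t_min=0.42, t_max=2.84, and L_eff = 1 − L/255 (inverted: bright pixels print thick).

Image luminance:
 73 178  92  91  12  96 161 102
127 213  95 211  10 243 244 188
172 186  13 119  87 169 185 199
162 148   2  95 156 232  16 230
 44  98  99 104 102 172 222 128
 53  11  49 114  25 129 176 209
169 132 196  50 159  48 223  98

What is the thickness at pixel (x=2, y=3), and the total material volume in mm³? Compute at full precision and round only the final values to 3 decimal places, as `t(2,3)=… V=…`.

span = t_max - t_min = 2.84 - 0.42 = 2.420
L(2,3) = 2, L_eff = 1 - 2/255 = 0.992157 (inverted)
t(2,3) = 2.84 - 2.420·0.992157 = 0.439
Σt over all 7·8 pixels = 1161037/12750 ≈ 91.0617255
V = pitch²·Σt = 1.85²·1161037/12750 = 311.659

t(2,3)=0.439 V=311.659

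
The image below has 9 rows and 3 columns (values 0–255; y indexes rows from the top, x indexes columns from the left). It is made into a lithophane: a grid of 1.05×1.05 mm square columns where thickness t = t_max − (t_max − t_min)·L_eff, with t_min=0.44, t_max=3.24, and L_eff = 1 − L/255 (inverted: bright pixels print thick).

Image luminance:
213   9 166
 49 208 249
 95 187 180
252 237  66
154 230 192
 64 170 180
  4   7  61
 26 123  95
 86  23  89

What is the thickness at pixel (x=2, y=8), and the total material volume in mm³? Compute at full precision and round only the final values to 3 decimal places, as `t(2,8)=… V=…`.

t(2,8)=1.417 V=54.439

span = t_max - t_min = 3.24 - 0.44 = 2.800
L(2,8) = 89, L_eff = 1 - 89/255 = 0.650980 (inverted)
t(2,8) = 3.24 - 2.800·0.650980 = 1.417
Σt over all 9·3 pixels = 62957/1275 ≈ 49.3780392
V = pitch²·Σt = 1.05²·62957/1275 = 54.439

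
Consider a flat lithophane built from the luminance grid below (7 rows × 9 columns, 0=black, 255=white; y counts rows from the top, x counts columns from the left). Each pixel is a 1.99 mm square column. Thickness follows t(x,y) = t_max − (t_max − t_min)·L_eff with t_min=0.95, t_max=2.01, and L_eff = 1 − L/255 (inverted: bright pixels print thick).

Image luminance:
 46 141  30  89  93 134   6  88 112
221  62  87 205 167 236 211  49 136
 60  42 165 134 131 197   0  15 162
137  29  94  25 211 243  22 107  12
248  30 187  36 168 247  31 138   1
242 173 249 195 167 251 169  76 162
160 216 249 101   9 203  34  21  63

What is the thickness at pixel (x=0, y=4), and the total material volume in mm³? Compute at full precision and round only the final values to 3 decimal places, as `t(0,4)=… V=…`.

span = t_max - t_min = 2.01 - 0.95 = 1.060
L(0,4) = 248, L_eff = 1 - 248/255 = 0.027451 (inverted)
t(0,4) = 2.01 - 1.060·0.027451 = 1.981
Σt over all 7·9 pixels = 31267/340 ≈ 91.9617647
V = pitch²·Σt = 1.99²·31267/340 = 364.178

t(0,4)=1.981 V=364.178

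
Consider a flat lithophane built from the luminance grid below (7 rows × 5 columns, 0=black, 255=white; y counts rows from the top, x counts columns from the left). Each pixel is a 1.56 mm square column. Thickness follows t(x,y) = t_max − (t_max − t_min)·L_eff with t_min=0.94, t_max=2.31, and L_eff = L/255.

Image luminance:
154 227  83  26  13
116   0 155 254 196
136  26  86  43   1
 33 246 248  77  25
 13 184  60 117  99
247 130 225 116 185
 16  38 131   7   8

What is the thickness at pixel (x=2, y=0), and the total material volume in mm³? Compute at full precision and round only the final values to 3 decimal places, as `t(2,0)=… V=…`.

span = t_max - t_min = 2.31 - 0.94 = 1.370
L(2,0) = 83, L_eff = 83/255 = 0.325490
t(2,0) = 2.31 - 1.370·0.325490 = 1.864
Σt over all 7·5 pixels = 775949/12750 ≈ 60.8587451
V = pitch²·Σt = 1.56²·775949/12750 = 148.106

t(2,0)=1.864 V=148.106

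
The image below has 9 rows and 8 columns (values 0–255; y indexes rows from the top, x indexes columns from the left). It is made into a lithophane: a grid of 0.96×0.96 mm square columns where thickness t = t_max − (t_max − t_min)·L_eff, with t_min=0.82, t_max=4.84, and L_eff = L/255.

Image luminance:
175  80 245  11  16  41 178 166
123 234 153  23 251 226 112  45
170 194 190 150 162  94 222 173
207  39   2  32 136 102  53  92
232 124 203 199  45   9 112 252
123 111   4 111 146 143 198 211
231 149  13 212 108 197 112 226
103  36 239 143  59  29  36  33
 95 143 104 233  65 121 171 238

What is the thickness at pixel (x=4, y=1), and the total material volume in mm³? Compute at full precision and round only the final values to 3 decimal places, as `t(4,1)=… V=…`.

t(4,1)=0.883 V=184.356

span = t_max - t_min = 4.84 - 0.82 = 4.020
L(4,1) = 251, L_eff = 251/255 = 0.984314
t(4,1) = 4.84 - 4.020·0.984314 = 0.883
Σt over all 9·8 pixels = 425084/2125 ≈ 200.0395294
V = pitch²·Σt = 0.96²·425084/2125 = 184.356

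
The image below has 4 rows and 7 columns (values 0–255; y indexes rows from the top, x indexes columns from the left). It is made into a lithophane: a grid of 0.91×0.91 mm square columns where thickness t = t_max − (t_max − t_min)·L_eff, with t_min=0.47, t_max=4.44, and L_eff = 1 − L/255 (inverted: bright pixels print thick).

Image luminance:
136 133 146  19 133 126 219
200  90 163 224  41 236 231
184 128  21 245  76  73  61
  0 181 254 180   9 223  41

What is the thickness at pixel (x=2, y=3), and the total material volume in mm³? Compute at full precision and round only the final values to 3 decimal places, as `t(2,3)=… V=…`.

span = t_max - t_min = 4.44 - 0.47 = 3.970
L(2,3) = 254, L_eff = 1 - 254/255 = 0.003922 (inverted)
t(2,3) = 4.44 - 3.970·0.003922 = 4.424
Σt over all 4·7 pixels = 1833461/25500 ≈ 71.9004314
V = pitch²·Σt = 0.91²·1833461/25500 = 59.541

t(2,3)=4.424 V=59.541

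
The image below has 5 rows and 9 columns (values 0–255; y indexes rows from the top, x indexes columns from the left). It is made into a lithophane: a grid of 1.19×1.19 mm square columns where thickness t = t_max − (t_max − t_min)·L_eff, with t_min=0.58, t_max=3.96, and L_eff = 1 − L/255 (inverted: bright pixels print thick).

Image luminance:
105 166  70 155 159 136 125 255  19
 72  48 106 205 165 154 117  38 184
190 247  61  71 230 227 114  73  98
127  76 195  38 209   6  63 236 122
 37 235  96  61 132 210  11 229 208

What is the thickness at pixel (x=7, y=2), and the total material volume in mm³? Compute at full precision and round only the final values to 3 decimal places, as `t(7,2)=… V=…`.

t(7,2)=1.548 V=147.348

span = t_max - t_min = 3.96 - 0.58 = 3.380
L(7,2) = 73, L_eff = 1 - 73/255 = 0.713725 (inverted)
t(7,2) = 3.96 - 3.380·0.713725 = 1.548
Σt over all 5·9 pixels = 663332/6375 ≈ 104.0520784
V = pitch²·Σt = 1.19²·663332/6375 = 147.348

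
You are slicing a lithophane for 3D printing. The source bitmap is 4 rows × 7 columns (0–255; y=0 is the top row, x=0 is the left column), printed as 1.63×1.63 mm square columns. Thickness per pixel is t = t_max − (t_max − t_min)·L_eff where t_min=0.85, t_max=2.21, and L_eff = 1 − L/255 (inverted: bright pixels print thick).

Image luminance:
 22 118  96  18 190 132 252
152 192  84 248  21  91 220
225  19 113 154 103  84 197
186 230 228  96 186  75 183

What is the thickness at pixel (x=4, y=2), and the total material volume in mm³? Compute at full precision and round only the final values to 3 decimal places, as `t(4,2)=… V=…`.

span = t_max - t_min = 2.21 - 0.85 = 1.360
L(4,2) = 103, L_eff = 1 - 103/255 = 0.596078 (inverted)
t(4,2) = 2.21 - 1.360·0.596078 = 1.399
Σt over all 4·7 pixels = 44.68
V = pitch²·Σt = 1.63²·44.68 = 118.710

t(4,2)=1.399 V=118.710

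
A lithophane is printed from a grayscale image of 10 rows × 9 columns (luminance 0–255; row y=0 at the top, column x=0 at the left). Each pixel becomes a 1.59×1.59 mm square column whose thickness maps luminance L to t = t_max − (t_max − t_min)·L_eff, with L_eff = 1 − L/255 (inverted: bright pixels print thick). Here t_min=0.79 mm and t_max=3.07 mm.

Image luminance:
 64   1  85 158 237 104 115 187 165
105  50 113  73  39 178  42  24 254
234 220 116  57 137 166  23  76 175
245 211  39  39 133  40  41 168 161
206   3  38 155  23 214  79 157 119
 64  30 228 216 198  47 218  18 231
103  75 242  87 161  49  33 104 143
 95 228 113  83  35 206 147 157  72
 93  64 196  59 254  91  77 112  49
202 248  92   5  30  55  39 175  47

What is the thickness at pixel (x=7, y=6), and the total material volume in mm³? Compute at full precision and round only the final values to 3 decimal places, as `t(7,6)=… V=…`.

span = t_max - t_min = 3.07 - 0.79 = 2.280
L(7,6) = 104, L_eff = 1 - 104/255 = 0.592157 (inverted)
t(7,6) = 3.07 - 2.280·0.592157 = 1.720
Σt over all 10·9 pixels = 165.34
V = pitch²·Σt = 1.59²·165.34 = 417.996

t(7,6)=1.720 V=417.996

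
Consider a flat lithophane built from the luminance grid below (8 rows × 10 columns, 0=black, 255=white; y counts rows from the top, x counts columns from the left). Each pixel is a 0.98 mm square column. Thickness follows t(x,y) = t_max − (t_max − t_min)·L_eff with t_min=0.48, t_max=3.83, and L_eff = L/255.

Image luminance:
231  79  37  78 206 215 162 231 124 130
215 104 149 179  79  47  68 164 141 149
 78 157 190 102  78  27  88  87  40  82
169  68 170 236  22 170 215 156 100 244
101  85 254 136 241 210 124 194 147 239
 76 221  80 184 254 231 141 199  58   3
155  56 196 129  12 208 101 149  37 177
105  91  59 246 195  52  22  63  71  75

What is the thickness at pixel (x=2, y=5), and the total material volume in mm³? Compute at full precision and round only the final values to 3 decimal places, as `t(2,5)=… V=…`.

t(2,5)=2.779 V=159.971

span = t_max - t_min = 3.83 - 0.48 = 3.350
L(2,5) = 80, L_eff = 80/255 = 0.313725
t(2,5) = 3.83 - 3.350·0.313725 = 2.779
Σt over all 8·10 pixels = 70791/425 ≈ 166.5670588
V = pitch²·Σt = 0.98²·70791/425 = 159.971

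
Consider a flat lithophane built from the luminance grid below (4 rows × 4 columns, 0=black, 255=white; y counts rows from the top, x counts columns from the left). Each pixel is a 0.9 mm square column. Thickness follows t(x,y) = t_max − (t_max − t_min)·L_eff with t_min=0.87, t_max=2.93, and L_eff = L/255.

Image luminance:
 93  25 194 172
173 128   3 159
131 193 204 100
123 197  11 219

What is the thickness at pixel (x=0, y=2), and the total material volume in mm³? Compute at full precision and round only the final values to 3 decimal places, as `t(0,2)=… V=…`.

t(0,2)=1.872 V=24.068

span = t_max - t_min = 2.93 - 0.87 = 2.060
L(0,2) = 131, L_eff = 131/255 = 0.513725
t(0,2) = 2.93 - 2.060·0.513725 = 1.872
Σt over all 4·4 pixels = 4457/150 ≈ 29.7133333
V = pitch²·Σt = 0.9²·4457/150 = 24.068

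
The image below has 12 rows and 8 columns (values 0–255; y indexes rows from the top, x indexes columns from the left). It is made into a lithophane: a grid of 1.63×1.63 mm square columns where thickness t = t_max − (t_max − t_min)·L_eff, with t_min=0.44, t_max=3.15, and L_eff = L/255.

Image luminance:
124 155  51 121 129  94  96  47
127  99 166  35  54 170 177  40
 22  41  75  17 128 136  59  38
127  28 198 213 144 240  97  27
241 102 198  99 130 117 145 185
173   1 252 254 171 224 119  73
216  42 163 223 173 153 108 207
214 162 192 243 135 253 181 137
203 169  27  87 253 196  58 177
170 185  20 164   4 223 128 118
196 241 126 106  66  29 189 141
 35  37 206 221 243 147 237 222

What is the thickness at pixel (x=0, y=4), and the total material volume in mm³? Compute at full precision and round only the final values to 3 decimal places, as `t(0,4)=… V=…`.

span = t_max - t_min = 3.15 - 0.44 = 2.710
L(0,4) = 241, L_eff = 241/255 = 0.945098
t(0,4) = 3.15 - 2.710·0.945098 = 0.589
Σt over all 12·8 pixels = 275871/1700 ≈ 162.2770588
V = pitch²·Σt = 1.63²·275871/1700 = 431.154

t(0,4)=0.589 V=431.154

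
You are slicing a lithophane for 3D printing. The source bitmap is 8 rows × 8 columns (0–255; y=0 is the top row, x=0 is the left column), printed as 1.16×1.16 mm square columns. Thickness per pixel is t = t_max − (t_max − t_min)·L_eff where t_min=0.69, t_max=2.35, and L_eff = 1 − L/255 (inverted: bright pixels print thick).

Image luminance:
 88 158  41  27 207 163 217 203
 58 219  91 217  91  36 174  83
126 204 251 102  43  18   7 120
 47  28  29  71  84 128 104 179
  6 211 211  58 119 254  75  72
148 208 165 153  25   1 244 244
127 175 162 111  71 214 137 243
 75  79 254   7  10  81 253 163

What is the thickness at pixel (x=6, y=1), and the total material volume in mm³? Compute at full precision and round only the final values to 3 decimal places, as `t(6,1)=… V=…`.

span = t_max - t_min = 2.35 - 0.69 = 1.660
L(6,1) = 174, L_eff = 1 - 174/255 = 0.317647 (inverted)
t(6,1) = 2.35 - 1.660·0.317647 = 1.823
Σt over all 8·8 pixels = 24491/255 ≈ 96.0431373
V = pitch²·Σt = 1.16²·24491/255 = 129.236

t(6,1)=1.823 V=129.236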